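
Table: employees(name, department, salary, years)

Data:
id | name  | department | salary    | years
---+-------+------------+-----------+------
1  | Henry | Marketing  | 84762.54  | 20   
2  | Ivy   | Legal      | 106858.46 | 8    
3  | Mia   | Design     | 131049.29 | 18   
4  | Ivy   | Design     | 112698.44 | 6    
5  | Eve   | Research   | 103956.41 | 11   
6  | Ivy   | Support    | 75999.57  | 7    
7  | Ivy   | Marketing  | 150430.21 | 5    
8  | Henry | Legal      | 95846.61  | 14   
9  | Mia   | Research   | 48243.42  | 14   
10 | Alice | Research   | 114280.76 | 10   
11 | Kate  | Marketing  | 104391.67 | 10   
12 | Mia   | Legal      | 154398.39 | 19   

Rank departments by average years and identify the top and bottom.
SELECT department, AVG(years)
FROM employees
GROUP BY department
ORDER BY AVG(years)

All groups:
  Support: 7.00
  Marketing: 11.67
  Research: 11.67
  Design: 12.00
  Legal: 13.67

Highest: Legal (13.67)
Lowest: Support (7.00)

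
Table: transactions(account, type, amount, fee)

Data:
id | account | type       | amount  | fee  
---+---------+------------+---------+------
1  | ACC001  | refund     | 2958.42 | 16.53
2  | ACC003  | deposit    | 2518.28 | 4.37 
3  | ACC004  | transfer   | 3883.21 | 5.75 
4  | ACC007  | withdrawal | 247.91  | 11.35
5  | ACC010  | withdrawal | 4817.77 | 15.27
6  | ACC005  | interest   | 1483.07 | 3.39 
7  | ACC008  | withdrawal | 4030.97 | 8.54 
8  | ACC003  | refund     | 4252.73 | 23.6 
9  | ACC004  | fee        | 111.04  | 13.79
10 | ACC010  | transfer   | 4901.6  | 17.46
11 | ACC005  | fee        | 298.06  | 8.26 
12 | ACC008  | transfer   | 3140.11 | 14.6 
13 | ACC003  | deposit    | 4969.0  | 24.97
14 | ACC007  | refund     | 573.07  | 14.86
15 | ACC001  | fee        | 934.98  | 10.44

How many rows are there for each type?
SELECT type, COUNT(*) as count
FROM transactions
GROUP BY type

Result:
  deposit: 2
  fee: 3
  interest: 1
  refund: 3
  transfer: 3
  withdrawal: 3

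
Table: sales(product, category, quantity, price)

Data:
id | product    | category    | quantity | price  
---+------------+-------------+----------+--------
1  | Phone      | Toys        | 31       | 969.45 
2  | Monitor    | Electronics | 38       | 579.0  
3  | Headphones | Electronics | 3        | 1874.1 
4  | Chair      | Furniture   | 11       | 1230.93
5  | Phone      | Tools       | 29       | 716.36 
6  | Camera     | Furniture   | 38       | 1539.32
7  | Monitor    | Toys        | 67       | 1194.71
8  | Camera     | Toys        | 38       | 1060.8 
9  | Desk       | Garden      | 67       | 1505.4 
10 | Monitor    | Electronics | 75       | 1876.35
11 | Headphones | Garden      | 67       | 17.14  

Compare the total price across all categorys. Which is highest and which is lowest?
SELECT category, SUM(price)
FROM sales
GROUP BY category
ORDER BY SUM(price)

All groups:
  Tools: 716.36
  Garden: 1522.54
  Furniture: 2770.25
  Toys: 3224.96
  Electronics: 4329.45

Highest: Electronics (4329.45)
Lowest: Tools (716.36)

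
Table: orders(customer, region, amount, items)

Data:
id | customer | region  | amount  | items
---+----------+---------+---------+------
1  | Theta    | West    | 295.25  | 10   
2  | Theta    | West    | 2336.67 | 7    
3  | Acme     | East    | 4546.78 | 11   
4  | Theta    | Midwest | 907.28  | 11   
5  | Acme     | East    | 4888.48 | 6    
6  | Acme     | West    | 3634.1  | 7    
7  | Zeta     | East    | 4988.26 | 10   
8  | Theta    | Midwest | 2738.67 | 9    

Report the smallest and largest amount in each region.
SELECT region, MIN(amount), MAX(amount)
FROM orders
GROUP BY region

Result:
  East: min=4546.78, max=4988.26
  Midwest: min=907.28, max=2738.67
  West: min=295.25, max=3634.10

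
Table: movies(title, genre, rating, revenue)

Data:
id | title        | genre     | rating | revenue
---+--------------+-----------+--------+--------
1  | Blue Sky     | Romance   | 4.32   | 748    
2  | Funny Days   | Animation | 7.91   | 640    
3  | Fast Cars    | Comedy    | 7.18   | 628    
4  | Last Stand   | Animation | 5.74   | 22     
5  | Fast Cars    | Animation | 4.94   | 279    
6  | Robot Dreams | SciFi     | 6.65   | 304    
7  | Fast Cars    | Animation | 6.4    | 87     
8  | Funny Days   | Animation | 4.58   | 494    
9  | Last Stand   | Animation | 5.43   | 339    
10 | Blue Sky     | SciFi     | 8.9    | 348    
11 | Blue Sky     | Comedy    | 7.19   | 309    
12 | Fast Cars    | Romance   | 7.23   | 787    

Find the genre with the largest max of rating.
SELECT genre, MAX(rating) as val
FROM movies
GROUP BY genre
ORDER BY val DESC
LIMIT 1

Result: SciFi with max(rating) = 8.90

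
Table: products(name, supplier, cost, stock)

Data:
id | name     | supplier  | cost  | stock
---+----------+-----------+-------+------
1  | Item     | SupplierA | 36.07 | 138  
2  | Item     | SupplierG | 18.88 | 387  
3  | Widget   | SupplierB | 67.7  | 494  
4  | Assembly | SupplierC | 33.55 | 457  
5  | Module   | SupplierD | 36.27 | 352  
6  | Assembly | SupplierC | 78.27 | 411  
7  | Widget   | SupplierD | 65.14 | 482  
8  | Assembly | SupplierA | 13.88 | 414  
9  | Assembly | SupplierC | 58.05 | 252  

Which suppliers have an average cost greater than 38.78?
SELECT supplier, AVG(cost)
FROM products
GROUP BY supplier
HAVING AVG(cost) > 38.78

Result:
  SupplierB: avg=67.70
  SupplierC: avg=56.62
  SupplierD: avg=50.71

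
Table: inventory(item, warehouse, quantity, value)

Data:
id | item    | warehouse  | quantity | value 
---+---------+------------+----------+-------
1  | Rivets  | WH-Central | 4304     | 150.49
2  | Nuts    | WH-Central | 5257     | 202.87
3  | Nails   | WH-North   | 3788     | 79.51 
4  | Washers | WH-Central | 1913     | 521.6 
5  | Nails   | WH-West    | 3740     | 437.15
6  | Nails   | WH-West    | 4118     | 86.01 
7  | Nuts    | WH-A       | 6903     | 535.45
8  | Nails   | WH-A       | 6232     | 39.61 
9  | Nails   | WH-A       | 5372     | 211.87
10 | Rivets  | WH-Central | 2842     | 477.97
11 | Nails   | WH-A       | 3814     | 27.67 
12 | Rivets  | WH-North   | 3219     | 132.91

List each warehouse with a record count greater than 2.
SELECT warehouse, COUNT(*) as cnt
FROM inventory
GROUP BY warehouse
HAVING COUNT(*) > 2

Result:
  WH-A: 4
  WH-Central: 4

Note: HAVING filters groups after aggregation, WHERE filters rows before.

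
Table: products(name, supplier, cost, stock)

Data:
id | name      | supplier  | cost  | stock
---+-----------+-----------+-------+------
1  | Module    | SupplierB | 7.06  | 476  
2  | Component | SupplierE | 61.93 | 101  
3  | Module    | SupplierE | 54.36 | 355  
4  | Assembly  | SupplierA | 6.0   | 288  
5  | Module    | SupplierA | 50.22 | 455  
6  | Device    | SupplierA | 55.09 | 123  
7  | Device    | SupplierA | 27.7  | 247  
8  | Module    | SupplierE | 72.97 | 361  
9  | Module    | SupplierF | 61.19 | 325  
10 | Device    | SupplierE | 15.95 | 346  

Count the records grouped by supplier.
SELECT supplier, COUNT(*) as count
FROM products
GROUP BY supplier

Result:
  SupplierA: 4
  SupplierB: 1
  SupplierE: 4
  SupplierF: 1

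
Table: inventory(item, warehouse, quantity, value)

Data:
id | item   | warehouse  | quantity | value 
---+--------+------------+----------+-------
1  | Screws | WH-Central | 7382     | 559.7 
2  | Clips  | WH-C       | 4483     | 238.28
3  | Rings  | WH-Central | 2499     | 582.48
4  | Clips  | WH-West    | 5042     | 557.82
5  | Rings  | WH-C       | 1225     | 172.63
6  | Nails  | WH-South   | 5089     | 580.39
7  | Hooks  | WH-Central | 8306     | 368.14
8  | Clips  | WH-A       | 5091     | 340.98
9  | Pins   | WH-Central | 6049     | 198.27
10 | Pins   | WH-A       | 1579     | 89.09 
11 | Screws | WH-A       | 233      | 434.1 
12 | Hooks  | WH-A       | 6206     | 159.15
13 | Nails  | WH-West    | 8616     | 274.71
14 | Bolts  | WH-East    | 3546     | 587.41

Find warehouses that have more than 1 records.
SELECT warehouse, COUNT(*) as cnt
FROM inventory
GROUP BY warehouse
HAVING COUNT(*) > 1

Result:
  WH-A: 4
  WH-C: 2
  WH-Central: 4
  WH-West: 2

Note: HAVING filters groups after aggregation, WHERE filters rows before.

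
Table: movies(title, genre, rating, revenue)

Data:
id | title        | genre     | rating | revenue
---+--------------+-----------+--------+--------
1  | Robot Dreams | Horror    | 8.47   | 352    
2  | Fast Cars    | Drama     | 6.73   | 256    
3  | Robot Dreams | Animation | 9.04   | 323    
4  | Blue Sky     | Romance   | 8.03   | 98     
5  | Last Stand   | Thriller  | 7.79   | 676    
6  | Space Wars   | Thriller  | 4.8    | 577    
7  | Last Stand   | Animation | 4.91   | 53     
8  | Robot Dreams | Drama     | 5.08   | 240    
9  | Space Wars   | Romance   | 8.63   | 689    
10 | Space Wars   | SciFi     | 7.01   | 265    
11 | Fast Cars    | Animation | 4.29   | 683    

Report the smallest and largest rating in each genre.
SELECT genre, MIN(rating), MAX(rating)
FROM movies
GROUP BY genre

Result:
  Animation: min=4.29, max=9.04
  Drama: min=5.08, max=6.73
  Horror: min=8.47, max=8.47
  Romance: min=8.03, max=8.63
  SciFi: min=7.01, max=7.01
  Thriller: min=4.80, max=7.79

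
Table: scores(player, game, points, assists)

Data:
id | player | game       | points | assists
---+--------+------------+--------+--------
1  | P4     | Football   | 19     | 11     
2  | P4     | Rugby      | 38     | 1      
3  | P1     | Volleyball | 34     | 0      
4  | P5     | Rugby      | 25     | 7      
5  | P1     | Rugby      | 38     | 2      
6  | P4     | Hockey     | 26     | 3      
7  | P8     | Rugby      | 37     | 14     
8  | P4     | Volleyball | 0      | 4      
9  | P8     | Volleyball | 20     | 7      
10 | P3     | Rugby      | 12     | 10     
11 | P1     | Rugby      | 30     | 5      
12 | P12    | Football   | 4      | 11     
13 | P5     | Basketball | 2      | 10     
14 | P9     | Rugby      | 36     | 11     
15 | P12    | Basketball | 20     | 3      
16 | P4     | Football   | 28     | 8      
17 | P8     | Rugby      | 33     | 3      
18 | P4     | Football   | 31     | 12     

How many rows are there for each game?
SELECT game, COUNT(*) as count
FROM scores
GROUP BY game

Result:
  Basketball: 2
  Football: 4
  Hockey: 1
  Rugby: 8
  Volleyball: 3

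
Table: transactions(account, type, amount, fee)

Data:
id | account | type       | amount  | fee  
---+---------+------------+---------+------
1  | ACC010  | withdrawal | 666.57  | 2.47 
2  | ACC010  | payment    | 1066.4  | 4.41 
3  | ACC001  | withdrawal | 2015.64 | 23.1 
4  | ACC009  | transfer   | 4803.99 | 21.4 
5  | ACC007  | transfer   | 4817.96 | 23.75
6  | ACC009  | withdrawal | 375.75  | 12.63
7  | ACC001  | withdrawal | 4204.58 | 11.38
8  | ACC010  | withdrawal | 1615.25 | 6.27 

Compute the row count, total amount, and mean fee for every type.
SELECT type,
       COUNT(*) as cnt,
       SUM(amount) as total_amount,
       AVG(fee) as avg_fee
FROM transactions
GROUP BY type

Result:
  payment: 1 records, 1066.40 total amount, 4.41 avg fee
  transfer: 2 records, 9621.95 total amount, 22.58 avg fee
  withdrawal: 5 records, 8877.79 total amount, 11.17 avg fee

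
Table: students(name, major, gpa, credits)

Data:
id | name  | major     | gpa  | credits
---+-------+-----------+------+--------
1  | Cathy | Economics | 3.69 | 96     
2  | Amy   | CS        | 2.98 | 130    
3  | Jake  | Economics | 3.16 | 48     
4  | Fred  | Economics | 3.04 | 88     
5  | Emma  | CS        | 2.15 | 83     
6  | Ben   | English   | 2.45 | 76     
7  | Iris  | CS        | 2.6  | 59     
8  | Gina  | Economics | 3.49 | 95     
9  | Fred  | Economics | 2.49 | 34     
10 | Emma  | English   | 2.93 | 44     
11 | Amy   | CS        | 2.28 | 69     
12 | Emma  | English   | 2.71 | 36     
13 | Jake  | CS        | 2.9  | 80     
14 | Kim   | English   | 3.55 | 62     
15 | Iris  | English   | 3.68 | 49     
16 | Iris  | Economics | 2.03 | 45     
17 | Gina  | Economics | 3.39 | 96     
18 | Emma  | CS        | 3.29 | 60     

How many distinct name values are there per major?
SELECT major, COUNT(DISTINCT name)
FROM students
GROUP BY major

Result:
  CS: 4 distinct
  Economics: 5 distinct
  English: 4 distinct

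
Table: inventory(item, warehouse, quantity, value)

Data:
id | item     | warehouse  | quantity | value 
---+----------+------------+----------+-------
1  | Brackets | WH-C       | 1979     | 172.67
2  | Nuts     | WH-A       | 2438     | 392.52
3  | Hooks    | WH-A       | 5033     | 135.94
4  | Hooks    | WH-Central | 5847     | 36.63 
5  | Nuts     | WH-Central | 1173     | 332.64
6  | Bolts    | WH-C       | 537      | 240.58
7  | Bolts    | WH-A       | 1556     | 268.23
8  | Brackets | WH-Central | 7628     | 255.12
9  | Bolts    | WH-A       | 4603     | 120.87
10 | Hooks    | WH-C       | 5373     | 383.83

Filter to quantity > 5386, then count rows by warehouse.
SELECT warehouse, COUNT(*)
FROM inventory
WHERE quantity > 5386
GROUP BY warehouse

Note: WHERE filters rows before grouping.

Result:
  WH-Central: 2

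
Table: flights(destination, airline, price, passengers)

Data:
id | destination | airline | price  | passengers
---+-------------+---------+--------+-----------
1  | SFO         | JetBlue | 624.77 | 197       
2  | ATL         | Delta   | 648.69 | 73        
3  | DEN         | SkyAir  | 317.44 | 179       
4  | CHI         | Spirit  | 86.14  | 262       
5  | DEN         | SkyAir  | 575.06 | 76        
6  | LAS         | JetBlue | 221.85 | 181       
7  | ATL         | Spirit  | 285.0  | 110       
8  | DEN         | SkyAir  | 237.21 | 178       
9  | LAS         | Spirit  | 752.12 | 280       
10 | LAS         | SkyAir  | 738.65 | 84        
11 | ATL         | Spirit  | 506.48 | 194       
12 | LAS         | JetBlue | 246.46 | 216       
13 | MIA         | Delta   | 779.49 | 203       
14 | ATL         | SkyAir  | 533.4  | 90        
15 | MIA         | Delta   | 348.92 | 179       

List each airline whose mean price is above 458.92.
SELECT airline, AVG(price)
FROM flights
GROUP BY airline
HAVING AVG(price) > 458.92

Result:
  Delta: avg=592.37
  SkyAir: avg=480.35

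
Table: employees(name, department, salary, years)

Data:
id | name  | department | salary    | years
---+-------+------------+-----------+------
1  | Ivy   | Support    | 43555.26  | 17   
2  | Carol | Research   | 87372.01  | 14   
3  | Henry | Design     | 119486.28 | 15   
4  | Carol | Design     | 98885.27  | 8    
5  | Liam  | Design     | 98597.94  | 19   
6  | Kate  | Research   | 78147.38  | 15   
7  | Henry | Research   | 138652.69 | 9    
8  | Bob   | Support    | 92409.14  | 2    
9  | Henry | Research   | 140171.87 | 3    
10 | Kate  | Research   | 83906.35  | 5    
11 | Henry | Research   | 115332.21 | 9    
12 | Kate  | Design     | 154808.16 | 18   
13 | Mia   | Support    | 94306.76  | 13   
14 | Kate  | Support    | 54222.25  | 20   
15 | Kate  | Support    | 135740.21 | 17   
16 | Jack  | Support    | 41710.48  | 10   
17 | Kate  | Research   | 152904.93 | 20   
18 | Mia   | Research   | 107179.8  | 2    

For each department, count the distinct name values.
SELECT department, COUNT(DISTINCT name)
FROM employees
GROUP BY department

Result:
  Design: 4 distinct
  Research: 4 distinct
  Support: 5 distinct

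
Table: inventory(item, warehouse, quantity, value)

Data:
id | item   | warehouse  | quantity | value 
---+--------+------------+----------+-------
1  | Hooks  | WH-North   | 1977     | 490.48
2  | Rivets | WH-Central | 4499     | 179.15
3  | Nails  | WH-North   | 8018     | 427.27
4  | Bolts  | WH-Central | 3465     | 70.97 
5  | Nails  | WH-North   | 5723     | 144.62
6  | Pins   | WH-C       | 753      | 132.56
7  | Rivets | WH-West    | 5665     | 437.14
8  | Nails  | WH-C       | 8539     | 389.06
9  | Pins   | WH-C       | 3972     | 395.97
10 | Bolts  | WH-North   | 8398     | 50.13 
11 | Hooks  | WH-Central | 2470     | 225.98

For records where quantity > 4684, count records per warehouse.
SELECT warehouse, COUNT(*)
FROM inventory
WHERE quantity > 4684
GROUP BY warehouse

Note: WHERE filters rows before grouping.

Result:
  WH-C: 1
  WH-North: 3
  WH-West: 1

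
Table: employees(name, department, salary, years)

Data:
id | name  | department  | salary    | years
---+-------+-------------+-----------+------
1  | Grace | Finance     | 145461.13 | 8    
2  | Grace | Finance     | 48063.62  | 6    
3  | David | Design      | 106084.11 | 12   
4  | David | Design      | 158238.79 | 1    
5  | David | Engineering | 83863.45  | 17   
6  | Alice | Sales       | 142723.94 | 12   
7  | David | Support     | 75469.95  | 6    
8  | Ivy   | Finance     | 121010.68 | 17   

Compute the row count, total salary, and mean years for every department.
SELECT department,
       COUNT(*) as cnt,
       SUM(salary) as total_salary,
       AVG(years) as avg_years
FROM employees
GROUP BY department

Result:
  Design: 2 records, 264322.90 total salary, 6.50 avg years
  Engineering: 1 records, 83863.45 total salary, 17.00 avg years
  Finance: 3 records, 314535.43 total salary, 10.33 avg years
  Sales: 1 records, 142723.94 total salary, 12.00 avg years
  Support: 1 records, 75469.95 total salary, 6.00 avg years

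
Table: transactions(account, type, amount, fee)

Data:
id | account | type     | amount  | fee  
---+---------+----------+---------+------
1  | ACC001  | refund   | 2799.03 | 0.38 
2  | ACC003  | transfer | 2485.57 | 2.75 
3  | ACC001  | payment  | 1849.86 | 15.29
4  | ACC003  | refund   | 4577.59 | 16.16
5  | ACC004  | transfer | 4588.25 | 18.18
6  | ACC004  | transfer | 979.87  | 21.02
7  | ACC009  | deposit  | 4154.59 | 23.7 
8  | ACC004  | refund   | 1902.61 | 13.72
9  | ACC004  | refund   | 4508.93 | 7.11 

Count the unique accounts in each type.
SELECT type, COUNT(DISTINCT account)
FROM transactions
GROUP BY type

Result:
  deposit: 1 distinct
  payment: 1 distinct
  refund: 3 distinct
  transfer: 2 distinct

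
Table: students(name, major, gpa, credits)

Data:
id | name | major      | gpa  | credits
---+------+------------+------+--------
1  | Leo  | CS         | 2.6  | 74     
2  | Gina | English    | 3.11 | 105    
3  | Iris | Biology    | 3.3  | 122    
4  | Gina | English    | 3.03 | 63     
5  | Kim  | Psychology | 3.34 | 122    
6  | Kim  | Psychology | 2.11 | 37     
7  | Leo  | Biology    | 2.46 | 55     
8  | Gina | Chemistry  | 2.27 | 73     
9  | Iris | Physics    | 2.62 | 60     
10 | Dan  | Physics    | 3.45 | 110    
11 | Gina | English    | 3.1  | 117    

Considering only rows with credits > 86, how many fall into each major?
SELECT major, COUNT(*)
FROM students
WHERE credits > 86
GROUP BY major

Note: WHERE filters rows before grouping.

Result:
  Biology: 1
  English: 2
  Physics: 1
  Psychology: 1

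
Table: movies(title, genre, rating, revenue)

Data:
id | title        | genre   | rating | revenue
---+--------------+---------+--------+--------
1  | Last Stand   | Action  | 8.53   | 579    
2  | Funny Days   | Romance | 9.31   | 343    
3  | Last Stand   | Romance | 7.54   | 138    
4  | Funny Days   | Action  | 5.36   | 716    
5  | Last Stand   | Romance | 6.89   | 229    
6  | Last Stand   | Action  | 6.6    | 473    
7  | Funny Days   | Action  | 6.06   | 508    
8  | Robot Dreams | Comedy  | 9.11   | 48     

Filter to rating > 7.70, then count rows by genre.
SELECT genre, COUNT(*)
FROM movies
WHERE rating > 7.70
GROUP BY genre

Note: WHERE filters rows before grouping.

Result:
  Action: 1
  Comedy: 1
  Romance: 1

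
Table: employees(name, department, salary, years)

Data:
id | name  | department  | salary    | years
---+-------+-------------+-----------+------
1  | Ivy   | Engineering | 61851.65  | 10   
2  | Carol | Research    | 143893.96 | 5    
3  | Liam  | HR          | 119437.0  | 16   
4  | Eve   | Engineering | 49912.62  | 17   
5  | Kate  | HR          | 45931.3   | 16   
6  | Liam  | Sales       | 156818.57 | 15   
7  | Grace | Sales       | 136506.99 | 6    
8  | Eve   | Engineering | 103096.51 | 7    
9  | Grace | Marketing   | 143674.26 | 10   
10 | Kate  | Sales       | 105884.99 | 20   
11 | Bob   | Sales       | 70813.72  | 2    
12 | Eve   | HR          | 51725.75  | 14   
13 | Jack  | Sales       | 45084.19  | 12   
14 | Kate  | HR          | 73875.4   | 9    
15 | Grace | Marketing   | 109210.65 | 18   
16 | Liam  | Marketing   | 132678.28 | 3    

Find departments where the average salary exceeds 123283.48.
SELECT department, AVG(salary)
FROM employees
GROUP BY department
HAVING AVG(salary) > 123283.48

Result:
  Marketing: avg=128521.06
  Research: avg=143893.96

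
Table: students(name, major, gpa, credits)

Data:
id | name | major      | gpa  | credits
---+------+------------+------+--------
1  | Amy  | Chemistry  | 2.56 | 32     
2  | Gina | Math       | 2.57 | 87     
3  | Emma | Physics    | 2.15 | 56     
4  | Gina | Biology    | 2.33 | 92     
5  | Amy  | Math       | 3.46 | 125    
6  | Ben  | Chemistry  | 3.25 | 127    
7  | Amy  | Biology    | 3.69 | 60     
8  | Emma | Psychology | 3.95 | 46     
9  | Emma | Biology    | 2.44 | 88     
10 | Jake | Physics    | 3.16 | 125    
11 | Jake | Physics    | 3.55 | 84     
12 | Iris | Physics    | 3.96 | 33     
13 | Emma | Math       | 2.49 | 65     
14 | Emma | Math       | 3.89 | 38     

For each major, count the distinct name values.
SELECT major, COUNT(DISTINCT name)
FROM students
GROUP BY major

Result:
  Biology: 3 distinct
  Chemistry: 2 distinct
  Math: 3 distinct
  Physics: 3 distinct
  Psychology: 1 distinct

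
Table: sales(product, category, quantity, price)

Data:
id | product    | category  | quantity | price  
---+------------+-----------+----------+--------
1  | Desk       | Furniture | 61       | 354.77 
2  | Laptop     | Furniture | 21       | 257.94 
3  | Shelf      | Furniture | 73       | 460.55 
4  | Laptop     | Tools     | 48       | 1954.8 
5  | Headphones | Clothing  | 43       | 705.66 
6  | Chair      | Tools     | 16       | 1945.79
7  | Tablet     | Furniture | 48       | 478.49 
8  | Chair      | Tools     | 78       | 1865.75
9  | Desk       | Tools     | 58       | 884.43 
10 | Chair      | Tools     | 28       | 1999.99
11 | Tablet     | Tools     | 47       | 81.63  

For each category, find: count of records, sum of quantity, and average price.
SELECT category,
       COUNT(*) as cnt,
       SUM(quantity) as total_quantity,
       AVG(price) as avg_price
FROM sales
GROUP BY category

Result:
  Clothing: 1 records, 43 total quantity, 705.66 avg price
  Furniture: 4 records, 203 total quantity, 387.94 avg price
  Tools: 6 records, 275 total quantity, 1455.40 avg price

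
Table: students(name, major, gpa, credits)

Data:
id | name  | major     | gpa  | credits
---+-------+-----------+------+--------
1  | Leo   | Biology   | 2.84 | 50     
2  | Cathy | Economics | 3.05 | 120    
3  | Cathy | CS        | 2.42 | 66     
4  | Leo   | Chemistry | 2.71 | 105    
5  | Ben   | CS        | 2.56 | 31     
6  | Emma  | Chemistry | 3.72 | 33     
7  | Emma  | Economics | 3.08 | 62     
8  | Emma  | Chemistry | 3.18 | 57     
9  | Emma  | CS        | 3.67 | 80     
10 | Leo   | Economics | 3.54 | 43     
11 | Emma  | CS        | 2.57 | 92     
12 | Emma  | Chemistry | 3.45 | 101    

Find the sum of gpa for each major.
SELECT major, SUM(gpa) as result
FROM students
GROUP BY major

Result:
  Biology: 2.84
  CS: 11.22
  Chemistry: 13.06
  Economics: 9.67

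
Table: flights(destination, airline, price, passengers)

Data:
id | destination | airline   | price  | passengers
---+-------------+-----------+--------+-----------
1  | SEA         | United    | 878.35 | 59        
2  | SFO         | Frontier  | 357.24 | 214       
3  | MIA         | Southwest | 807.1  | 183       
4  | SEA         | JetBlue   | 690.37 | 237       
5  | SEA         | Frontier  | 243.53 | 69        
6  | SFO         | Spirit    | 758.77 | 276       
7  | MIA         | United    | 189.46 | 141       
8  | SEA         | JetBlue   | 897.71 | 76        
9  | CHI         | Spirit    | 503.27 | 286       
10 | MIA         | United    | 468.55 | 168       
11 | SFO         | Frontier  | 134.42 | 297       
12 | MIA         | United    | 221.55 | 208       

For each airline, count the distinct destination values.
SELECT airline, COUNT(DISTINCT destination)
FROM flights
GROUP BY airline

Result:
  Frontier: 2 distinct
  JetBlue: 1 distinct
  Southwest: 1 distinct
  Spirit: 2 distinct
  United: 2 distinct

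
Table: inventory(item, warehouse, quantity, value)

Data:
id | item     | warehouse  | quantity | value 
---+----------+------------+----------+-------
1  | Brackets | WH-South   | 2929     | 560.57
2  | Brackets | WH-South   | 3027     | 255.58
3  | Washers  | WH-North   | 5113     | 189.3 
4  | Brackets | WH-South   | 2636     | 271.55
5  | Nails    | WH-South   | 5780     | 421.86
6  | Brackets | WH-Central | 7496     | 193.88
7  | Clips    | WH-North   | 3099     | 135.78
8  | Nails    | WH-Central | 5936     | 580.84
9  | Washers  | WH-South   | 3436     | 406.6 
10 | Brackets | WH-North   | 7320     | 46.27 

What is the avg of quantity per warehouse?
SELECT warehouse, AVG(quantity) as result
FROM inventory
GROUP BY warehouse

Result:
  WH-Central: 6716.00
  WH-North: 5177.33
  WH-South: 3561.60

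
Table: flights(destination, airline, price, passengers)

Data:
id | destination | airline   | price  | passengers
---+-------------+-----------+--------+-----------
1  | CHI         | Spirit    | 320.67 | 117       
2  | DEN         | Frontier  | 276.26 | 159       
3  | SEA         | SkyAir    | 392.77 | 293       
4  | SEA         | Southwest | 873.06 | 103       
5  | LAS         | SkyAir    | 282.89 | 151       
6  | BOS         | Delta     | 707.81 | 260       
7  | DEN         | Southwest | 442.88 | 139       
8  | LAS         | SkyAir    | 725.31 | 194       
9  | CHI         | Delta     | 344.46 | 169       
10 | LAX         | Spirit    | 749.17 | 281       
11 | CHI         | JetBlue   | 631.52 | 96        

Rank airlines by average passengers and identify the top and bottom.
SELECT airline, AVG(passengers)
FROM flights
GROUP BY airline
ORDER BY AVG(passengers)

All groups:
  JetBlue: 96.00
  Southwest: 121.00
  Frontier: 159.00
  Spirit: 199.00
  SkyAir: 212.67
  Delta: 214.50

Highest: Delta (214.50)
Lowest: JetBlue (96.00)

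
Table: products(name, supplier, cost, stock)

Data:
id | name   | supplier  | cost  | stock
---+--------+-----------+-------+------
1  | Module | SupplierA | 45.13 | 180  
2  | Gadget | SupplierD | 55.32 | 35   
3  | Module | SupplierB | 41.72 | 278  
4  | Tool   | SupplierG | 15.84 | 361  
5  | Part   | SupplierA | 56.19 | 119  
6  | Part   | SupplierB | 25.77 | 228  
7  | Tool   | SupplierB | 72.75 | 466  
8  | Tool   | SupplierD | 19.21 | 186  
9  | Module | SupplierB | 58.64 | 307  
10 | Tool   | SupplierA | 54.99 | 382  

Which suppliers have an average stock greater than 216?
SELECT supplier, AVG(stock)
FROM products
GROUP BY supplier
HAVING AVG(stock) > 216

Result:
  SupplierA: avg=227.00
  SupplierB: avg=319.75
  SupplierG: avg=361.00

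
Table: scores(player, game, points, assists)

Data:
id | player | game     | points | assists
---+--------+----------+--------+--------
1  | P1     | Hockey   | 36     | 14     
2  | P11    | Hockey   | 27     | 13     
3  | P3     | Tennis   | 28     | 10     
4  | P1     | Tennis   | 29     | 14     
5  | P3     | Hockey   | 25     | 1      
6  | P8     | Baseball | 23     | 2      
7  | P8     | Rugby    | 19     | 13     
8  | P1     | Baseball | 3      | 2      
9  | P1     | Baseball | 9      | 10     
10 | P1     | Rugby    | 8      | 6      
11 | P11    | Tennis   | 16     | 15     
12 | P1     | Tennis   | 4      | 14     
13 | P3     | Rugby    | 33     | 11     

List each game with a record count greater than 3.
SELECT game, COUNT(*) as cnt
FROM scores
GROUP BY game
HAVING COUNT(*) > 3

Result:
  Tennis: 4

Note: HAVING filters groups after aggregation, WHERE filters rows before.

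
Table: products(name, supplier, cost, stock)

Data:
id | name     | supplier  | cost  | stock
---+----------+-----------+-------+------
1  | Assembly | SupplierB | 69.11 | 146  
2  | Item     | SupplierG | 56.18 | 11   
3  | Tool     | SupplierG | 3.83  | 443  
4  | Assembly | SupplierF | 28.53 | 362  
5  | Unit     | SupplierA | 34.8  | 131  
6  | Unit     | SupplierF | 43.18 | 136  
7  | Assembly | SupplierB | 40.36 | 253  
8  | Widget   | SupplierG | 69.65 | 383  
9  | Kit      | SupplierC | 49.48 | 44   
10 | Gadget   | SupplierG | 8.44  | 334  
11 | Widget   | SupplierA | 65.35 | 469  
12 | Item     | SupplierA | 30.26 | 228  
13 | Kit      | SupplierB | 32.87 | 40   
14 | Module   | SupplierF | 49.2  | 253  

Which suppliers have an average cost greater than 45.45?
SELECT supplier, AVG(cost)
FROM products
GROUP BY supplier
HAVING AVG(cost) > 45.45

Result:
  SupplierB: avg=47.45
  SupplierC: avg=49.48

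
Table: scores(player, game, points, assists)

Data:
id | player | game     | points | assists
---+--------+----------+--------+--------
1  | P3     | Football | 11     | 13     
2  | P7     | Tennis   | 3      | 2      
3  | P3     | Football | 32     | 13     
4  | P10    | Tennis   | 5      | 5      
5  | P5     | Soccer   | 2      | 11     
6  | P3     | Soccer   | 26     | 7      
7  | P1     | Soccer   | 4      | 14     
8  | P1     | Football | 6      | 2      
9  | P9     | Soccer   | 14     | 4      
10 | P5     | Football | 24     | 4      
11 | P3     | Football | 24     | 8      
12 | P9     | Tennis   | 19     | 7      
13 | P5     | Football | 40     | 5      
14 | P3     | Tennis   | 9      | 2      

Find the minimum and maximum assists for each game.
SELECT game, MIN(assists), MAX(assists)
FROM scores
GROUP BY game

Result:
  Football: min=2, max=13
  Soccer: min=4, max=14
  Tennis: min=2, max=7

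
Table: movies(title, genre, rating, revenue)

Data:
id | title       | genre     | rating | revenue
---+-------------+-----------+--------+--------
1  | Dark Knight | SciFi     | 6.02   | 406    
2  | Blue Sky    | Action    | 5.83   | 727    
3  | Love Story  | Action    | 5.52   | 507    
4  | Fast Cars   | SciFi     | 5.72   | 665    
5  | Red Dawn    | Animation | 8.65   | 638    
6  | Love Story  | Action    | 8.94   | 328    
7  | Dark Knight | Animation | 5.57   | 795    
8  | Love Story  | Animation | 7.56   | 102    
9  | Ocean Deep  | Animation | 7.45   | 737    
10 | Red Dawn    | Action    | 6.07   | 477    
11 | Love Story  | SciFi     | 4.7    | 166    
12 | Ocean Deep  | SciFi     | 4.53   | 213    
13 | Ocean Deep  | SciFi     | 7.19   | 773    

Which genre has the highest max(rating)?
SELECT genre, MAX(rating) as val
FROM movies
GROUP BY genre
ORDER BY val DESC
LIMIT 1

Result: Action with max(rating) = 8.94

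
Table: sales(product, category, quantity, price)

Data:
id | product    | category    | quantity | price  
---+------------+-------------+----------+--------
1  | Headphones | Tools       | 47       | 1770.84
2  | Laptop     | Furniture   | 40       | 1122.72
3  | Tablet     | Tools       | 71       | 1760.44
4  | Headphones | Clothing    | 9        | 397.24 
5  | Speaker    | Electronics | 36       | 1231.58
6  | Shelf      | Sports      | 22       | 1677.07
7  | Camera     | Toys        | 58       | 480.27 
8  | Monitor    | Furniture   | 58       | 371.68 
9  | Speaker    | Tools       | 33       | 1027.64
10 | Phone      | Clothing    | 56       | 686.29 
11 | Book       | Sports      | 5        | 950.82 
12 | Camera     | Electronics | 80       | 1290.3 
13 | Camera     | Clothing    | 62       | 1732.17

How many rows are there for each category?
SELECT category, COUNT(*) as count
FROM sales
GROUP BY category

Result:
  Clothing: 3
  Electronics: 2
  Furniture: 2
  Sports: 2
  Tools: 3
  Toys: 1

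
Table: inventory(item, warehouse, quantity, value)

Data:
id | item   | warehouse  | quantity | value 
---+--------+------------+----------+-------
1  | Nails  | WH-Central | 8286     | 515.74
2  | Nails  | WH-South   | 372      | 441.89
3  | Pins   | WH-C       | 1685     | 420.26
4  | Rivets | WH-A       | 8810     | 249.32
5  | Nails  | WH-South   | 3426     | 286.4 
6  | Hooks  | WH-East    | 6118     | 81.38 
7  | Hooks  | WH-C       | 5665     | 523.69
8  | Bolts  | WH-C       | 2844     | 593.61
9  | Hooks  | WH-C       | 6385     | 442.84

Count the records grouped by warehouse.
SELECT warehouse, COUNT(*) as count
FROM inventory
GROUP BY warehouse

Result:
  WH-A: 1
  WH-C: 4
  WH-Central: 1
  WH-East: 1
  WH-South: 2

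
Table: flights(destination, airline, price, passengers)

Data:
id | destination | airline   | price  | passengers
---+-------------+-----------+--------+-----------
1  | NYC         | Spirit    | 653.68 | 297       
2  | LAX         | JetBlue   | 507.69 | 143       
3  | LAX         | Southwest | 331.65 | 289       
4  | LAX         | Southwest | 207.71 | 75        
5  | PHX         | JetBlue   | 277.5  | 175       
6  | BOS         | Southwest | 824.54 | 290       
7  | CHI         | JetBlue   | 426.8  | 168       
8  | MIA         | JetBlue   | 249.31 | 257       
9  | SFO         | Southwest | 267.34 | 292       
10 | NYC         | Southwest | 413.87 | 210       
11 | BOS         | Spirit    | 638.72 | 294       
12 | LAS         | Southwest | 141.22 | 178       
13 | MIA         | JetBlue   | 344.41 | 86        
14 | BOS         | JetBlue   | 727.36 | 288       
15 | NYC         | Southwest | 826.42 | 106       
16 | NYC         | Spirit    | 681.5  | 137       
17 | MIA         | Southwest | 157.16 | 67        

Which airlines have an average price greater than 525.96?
SELECT airline, AVG(price)
FROM flights
GROUP BY airline
HAVING AVG(price) > 525.96

Result:
  Spirit: avg=657.97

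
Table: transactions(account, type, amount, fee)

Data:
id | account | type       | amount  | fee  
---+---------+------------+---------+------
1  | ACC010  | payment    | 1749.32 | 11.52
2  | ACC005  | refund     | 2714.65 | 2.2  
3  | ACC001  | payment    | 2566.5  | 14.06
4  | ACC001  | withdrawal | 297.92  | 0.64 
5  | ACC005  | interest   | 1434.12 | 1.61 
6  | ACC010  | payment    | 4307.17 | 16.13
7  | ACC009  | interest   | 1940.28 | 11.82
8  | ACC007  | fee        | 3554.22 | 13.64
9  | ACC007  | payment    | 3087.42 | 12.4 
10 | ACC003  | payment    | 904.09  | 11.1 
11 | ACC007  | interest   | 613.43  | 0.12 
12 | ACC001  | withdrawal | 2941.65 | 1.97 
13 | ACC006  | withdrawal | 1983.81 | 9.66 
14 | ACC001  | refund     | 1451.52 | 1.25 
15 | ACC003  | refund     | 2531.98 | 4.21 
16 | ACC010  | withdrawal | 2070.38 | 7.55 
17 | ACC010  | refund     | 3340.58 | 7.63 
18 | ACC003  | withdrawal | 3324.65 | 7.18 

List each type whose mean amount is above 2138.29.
SELECT type, AVG(amount)
FROM transactions
GROUP BY type
HAVING AVG(amount) > 2138.29

Result:
  fee: avg=3554.22
  payment: avg=2522.90
  refund: avg=2509.68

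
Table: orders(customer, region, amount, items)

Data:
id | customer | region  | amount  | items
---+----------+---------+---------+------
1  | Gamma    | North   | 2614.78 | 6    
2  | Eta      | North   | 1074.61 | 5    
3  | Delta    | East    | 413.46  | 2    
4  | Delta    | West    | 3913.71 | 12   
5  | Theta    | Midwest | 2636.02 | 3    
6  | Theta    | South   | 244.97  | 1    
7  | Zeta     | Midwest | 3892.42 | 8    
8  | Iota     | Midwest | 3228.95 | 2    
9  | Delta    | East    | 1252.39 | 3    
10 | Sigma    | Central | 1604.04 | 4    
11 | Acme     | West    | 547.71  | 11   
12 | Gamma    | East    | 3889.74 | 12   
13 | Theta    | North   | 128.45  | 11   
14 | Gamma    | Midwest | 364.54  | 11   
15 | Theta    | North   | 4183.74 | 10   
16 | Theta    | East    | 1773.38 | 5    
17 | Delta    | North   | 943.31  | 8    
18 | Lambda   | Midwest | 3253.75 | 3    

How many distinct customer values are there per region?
SELECT region, COUNT(DISTINCT customer)
FROM orders
GROUP BY region

Result:
  Central: 1 distinct
  East: 3 distinct
  Midwest: 5 distinct
  North: 4 distinct
  South: 1 distinct
  West: 2 distinct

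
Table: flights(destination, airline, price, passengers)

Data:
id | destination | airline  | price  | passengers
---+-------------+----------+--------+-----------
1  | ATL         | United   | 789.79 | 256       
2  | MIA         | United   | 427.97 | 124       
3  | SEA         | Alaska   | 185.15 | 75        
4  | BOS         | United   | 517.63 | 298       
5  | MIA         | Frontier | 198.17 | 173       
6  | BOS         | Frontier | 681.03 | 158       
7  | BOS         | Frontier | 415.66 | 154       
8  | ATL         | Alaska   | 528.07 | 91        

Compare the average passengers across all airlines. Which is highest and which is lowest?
SELECT airline, AVG(passengers)
FROM flights
GROUP BY airline
ORDER BY AVG(passengers)

All groups:
  Alaska: 83.00
  Frontier: 161.67
  United: 226.00

Highest: United (226.00)
Lowest: Alaska (83.00)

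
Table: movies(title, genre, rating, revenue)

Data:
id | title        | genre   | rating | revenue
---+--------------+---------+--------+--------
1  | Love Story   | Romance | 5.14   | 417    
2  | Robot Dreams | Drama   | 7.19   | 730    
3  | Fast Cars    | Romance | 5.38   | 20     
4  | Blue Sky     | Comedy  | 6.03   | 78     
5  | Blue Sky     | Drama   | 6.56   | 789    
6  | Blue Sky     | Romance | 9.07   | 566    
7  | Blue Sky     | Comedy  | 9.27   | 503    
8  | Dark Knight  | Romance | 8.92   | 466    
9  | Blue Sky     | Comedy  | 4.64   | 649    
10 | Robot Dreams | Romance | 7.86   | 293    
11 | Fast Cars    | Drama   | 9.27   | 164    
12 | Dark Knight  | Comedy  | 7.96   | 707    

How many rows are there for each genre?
SELECT genre, COUNT(*) as count
FROM movies
GROUP BY genre

Result:
  Comedy: 4
  Drama: 3
  Romance: 5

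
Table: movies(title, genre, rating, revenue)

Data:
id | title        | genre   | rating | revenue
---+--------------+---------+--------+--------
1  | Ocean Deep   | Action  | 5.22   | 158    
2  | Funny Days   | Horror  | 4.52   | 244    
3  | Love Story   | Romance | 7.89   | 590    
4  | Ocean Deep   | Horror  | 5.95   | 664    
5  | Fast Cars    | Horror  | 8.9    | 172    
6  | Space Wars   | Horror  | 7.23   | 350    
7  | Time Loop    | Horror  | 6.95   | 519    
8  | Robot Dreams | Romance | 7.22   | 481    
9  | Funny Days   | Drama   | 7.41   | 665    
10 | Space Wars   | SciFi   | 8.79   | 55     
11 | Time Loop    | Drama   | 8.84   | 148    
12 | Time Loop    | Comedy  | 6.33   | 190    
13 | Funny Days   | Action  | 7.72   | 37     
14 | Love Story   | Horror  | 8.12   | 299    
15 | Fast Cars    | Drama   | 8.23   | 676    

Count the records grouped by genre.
SELECT genre, COUNT(*) as count
FROM movies
GROUP BY genre

Result:
  Action: 2
  Comedy: 1
  Drama: 3
  Horror: 6
  Romance: 2
  SciFi: 1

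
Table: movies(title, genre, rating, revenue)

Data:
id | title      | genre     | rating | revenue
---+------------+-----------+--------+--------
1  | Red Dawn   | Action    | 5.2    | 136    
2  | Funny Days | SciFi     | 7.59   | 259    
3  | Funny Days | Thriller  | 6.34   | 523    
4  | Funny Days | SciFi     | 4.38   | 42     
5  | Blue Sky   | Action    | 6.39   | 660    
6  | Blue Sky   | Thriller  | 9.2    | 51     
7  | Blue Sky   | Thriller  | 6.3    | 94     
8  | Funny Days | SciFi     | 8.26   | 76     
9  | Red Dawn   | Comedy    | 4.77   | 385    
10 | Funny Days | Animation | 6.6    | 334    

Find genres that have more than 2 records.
SELECT genre, COUNT(*) as cnt
FROM movies
GROUP BY genre
HAVING COUNT(*) > 2

Result:
  SciFi: 3
  Thriller: 3

Note: HAVING filters groups after aggregation, WHERE filters rows before.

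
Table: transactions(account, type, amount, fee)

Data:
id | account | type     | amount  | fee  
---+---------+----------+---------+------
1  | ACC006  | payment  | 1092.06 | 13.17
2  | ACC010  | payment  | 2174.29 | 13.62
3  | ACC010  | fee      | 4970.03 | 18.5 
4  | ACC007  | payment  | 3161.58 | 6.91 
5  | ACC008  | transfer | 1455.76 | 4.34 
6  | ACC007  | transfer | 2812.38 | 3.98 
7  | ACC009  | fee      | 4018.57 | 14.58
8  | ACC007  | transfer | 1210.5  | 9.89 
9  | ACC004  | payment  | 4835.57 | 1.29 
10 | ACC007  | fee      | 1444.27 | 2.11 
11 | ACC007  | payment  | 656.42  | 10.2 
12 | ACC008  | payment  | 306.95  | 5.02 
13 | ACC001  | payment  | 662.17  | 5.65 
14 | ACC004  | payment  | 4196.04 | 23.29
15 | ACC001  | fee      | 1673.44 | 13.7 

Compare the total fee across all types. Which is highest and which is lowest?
SELECT type, SUM(fee)
FROM transactions
GROUP BY type
ORDER BY SUM(fee)

All groups:
  transfer: 18.21
  fee: 48.89
  payment: 79.15

Highest: payment (79.15)
Lowest: transfer (18.21)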